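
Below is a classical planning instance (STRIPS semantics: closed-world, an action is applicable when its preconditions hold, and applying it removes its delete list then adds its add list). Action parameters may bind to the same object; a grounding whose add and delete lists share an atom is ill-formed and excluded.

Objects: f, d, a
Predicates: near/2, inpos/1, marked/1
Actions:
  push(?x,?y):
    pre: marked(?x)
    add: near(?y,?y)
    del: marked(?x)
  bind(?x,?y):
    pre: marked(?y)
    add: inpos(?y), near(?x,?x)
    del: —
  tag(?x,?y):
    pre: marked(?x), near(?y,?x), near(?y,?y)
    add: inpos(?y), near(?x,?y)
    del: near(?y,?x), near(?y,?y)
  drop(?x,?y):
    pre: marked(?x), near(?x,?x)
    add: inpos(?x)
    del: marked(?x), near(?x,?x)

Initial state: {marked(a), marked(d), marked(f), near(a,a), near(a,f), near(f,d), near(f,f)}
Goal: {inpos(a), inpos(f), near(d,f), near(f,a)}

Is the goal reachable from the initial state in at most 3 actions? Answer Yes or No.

Yes

1. tag(f,a)  →  {inpos(a), marked(a), marked(d), marked(f), near(f,a), near(f,d), near(f,f)}
2. tag(d,f)  →  {inpos(a), inpos(f), marked(a), marked(d), marked(f), near(d,f), near(f,a)}
optimal plan length = 2; 2 ≤ 3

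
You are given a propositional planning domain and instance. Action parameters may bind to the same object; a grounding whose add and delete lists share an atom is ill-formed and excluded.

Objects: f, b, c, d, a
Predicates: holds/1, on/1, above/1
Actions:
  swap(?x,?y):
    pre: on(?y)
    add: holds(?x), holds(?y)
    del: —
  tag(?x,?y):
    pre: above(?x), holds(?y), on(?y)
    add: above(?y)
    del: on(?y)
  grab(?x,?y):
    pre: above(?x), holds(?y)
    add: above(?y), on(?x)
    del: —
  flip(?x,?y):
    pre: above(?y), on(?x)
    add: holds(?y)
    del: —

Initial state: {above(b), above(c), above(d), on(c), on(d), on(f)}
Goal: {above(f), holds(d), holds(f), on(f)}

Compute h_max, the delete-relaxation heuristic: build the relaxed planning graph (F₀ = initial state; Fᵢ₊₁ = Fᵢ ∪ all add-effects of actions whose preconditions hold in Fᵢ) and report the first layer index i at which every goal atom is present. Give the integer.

2

F0 = init (6 atoms)
F1 = F0 ∪ {holds(a), holds(b), holds(c), holds(d), holds(f)}  (11 atoms)
F2 = F1 ∪ {above(a), above(f), on(b)}  (14 atoms)
goal ⊆ F2  ⇒  h_max = 2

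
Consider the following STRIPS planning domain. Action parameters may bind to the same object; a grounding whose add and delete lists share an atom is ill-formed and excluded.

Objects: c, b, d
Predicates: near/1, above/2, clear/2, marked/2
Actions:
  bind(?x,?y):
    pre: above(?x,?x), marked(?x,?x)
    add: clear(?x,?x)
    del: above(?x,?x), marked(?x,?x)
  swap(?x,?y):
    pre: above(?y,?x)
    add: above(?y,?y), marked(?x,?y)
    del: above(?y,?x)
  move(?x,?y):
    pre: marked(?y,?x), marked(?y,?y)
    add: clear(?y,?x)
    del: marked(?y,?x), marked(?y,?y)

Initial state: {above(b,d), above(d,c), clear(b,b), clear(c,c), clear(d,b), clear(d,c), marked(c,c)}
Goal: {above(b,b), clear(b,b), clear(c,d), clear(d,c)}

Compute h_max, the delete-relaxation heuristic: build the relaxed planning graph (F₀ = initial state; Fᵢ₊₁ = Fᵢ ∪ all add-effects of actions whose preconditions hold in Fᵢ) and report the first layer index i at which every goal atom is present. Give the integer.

2

F0 = init (7 atoms)
F1 = F0 ∪ {above(b,b), above(d,d), marked(c,d), marked(d,b)}  (11 atoms)
F2 = F1 ∪ {clear(c,d)}  (12 atoms)
goal ⊆ F2  ⇒  h_max = 2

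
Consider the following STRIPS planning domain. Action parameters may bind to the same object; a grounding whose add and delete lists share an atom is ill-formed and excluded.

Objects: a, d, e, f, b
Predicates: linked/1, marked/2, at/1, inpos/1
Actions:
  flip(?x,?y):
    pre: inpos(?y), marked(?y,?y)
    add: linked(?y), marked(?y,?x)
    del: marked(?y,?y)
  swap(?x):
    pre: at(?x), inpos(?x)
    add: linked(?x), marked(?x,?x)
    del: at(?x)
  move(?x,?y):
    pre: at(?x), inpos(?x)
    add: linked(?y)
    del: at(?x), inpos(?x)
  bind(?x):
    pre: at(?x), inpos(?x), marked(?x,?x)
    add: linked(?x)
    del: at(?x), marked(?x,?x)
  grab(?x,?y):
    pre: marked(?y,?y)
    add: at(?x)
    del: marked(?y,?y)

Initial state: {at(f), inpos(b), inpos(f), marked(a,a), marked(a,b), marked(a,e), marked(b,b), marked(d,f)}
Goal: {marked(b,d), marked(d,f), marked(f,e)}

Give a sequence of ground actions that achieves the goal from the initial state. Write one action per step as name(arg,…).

flip(d,b); swap(f); flip(e,f)

1. flip(d,b)  →  {at(f), inpos(b), inpos(f), linked(b), marked(a,a), marked(a,b), marked(a,e), marked(b,d), marked(d,f)}
2. swap(f)  →  {inpos(b), inpos(f), linked(b), linked(f), marked(a,a), marked(a,b), marked(a,e), marked(b,d), marked(d,f), marked(f,f)}
3. flip(e,f)  →  {inpos(b), inpos(f), linked(b), linked(f), marked(a,a), marked(a,b), marked(a,e), marked(b,d), marked(d,f), marked(f,e)}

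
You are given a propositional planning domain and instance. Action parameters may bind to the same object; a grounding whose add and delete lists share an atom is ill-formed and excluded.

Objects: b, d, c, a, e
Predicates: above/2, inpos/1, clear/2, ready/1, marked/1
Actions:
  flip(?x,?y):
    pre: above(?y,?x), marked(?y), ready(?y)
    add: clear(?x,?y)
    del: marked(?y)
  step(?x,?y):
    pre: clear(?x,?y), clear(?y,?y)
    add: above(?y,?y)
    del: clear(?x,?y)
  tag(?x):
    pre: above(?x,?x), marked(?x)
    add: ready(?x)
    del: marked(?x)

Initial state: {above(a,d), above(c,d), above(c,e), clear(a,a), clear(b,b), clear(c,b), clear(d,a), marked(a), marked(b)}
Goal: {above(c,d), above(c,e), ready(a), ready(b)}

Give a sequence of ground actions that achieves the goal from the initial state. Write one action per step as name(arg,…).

1. step(b,b)  →  {above(a,d), above(b,b), above(c,d), above(c,e), clear(a,a), clear(c,b), clear(d,a), marked(a), marked(b)}
2. step(d,a)  →  {above(a,a), above(a,d), above(b,b), above(c,d), above(c,e), clear(a,a), clear(c,b), marked(a), marked(b)}
3. tag(b)  →  {above(a,a), above(a,d), above(b,b), above(c,d), above(c,e), clear(a,a), clear(c,b), marked(a), ready(b)}
4. tag(a)  →  {above(a,a), above(a,d), above(b,b), above(c,d), above(c,e), clear(a,a), clear(c,b), ready(a), ready(b)}

step(b,b); step(d,a); tag(b); tag(a)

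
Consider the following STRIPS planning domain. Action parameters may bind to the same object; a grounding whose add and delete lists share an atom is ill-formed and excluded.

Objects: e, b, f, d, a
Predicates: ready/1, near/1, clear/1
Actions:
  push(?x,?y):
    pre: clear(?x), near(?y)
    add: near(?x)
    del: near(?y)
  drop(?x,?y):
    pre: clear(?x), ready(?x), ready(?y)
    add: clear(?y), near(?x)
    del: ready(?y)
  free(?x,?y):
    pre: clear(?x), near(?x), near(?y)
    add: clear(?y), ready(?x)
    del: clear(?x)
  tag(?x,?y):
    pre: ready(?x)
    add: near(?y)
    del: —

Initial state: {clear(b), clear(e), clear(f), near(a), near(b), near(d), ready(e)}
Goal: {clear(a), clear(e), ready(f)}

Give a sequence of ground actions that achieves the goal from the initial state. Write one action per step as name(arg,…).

1. push(f,b)  →  {clear(b), clear(e), clear(f), near(a), near(d), near(f), ready(e)}
2. free(f,a)  →  {clear(a), clear(b), clear(e), near(a), near(d), near(f), ready(e), ready(f)}

push(f,b); free(f,a)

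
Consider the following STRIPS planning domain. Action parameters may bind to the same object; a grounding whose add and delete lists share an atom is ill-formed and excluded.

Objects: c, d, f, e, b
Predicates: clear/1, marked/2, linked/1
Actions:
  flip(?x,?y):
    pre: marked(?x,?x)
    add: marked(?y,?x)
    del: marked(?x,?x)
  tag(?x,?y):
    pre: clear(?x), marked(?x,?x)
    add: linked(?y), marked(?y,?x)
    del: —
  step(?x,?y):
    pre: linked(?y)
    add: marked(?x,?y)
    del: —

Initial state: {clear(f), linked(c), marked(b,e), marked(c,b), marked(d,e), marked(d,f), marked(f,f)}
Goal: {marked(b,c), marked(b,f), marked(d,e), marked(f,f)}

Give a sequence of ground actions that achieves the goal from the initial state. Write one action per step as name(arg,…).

tag(f,b); step(b,c)

1. tag(f,b)  →  {clear(f), linked(b), linked(c), marked(b,e), marked(b,f), marked(c,b), marked(d,e), marked(d,f), marked(f,f)}
2. step(b,c)  →  {clear(f), linked(b), linked(c), marked(b,c), marked(b,e), marked(b,f), marked(c,b), marked(d,e), marked(d,f), marked(f,f)}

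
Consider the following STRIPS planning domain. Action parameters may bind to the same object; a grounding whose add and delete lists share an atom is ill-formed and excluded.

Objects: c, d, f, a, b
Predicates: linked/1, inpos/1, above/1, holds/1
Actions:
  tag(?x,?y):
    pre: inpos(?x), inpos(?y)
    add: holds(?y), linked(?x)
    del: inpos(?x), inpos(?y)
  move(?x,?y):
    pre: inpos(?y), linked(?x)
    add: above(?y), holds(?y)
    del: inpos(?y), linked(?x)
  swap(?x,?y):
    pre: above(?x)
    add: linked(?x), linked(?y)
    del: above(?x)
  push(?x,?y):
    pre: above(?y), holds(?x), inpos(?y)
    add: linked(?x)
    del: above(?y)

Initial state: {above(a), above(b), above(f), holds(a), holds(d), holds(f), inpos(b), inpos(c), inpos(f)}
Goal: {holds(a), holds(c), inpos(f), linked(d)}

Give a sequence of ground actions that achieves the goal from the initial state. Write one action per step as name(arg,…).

tag(c,c); swap(f,d)

1. tag(c,c)  →  {above(a), above(b), above(f), holds(a), holds(c), holds(d), holds(f), inpos(b), inpos(f), linked(c)}
2. swap(f,d)  →  {above(a), above(b), holds(a), holds(c), holds(d), holds(f), inpos(b), inpos(f), linked(c), linked(d), linked(f)}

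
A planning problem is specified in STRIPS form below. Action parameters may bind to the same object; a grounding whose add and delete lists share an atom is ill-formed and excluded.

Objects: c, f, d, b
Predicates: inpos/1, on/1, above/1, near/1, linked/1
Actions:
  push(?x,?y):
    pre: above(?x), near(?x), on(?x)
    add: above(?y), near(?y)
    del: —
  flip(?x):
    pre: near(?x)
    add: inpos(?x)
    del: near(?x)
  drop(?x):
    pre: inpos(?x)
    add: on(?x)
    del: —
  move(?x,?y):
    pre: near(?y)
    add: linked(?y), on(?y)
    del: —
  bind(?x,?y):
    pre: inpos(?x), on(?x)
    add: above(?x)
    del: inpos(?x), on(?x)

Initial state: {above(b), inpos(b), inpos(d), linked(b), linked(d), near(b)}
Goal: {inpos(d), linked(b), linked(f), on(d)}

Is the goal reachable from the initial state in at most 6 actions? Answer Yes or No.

1. drop(d)  →  {above(b), inpos(b), inpos(d), linked(b), linked(d), near(b), on(d)}
2. drop(b)  →  {above(b), inpos(b), inpos(d), linked(b), linked(d), near(b), on(b), on(d)}
3. push(b,f)  →  {above(b), above(f), inpos(b), inpos(d), linked(b), linked(d), near(b), near(f), on(b), on(d)}
4. move(c,f)  →  {above(b), above(f), inpos(b), inpos(d), linked(b), linked(d), linked(f), near(b), near(f), on(b), on(d), on(f)}
optimal plan length = 4; 4 ≤ 6

Yes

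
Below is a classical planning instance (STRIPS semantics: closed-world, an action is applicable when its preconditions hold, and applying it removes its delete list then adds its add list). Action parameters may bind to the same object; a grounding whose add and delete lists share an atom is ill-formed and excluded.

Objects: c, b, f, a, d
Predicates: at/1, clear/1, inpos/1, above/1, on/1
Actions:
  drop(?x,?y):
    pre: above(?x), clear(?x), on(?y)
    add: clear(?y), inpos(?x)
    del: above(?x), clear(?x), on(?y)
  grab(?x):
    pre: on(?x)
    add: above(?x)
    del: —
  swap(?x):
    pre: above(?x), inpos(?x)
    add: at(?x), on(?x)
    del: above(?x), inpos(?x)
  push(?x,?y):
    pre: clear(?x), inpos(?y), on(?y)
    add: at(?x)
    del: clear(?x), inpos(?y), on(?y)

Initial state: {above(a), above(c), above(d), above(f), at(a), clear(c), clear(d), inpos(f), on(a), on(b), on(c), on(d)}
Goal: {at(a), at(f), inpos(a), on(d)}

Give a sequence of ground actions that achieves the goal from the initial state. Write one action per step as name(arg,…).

drop(c,a); drop(a,c); swap(f)

1. drop(c,a)  →  {above(a), above(d), above(f), at(a), clear(a), clear(d), inpos(c), inpos(f), on(b), on(c), on(d)}
2. drop(a,c)  →  {above(d), above(f), at(a), clear(c), clear(d), inpos(a), inpos(c), inpos(f), on(b), on(d)}
3. swap(f)  →  {above(d), at(a), at(f), clear(c), clear(d), inpos(a), inpos(c), on(b), on(d), on(f)}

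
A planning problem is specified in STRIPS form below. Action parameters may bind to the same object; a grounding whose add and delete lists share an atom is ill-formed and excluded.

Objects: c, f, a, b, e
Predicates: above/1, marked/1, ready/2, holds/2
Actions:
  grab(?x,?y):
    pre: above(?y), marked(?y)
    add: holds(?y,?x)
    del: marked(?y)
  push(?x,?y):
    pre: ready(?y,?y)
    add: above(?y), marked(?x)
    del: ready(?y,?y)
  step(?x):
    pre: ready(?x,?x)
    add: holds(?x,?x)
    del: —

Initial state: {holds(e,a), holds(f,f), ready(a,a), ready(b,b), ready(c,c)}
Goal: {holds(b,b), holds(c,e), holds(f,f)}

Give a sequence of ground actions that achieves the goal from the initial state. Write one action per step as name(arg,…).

1. push(c,c)  →  {above(c), holds(e,a), holds(f,f), marked(c), ready(a,a), ready(b,b)}
2. grab(e,c)  →  {above(c), holds(c,e), holds(e,a), holds(f,f), ready(a,a), ready(b,b)}
3. step(b)  →  {above(c), holds(b,b), holds(c,e), holds(e,a), holds(f,f), ready(a,a), ready(b,b)}

push(c,c); grab(e,c); step(b)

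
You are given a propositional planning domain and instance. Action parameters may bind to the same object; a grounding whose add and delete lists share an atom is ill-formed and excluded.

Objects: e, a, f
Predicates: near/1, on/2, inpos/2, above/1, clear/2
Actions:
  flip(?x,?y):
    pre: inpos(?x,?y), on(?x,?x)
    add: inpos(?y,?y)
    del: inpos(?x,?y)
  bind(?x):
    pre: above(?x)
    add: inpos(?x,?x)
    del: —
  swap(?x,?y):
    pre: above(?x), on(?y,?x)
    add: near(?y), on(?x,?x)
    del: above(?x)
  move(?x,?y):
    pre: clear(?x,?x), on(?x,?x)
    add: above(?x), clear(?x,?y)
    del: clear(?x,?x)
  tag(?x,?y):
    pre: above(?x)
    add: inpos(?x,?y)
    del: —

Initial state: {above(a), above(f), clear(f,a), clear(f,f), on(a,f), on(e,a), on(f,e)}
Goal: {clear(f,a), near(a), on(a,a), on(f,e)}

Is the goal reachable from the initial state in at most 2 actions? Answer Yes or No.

Yes

1. swap(a,e)  →  {above(f), clear(f,a), clear(f,f), near(e), on(a,a), on(a,f), on(e,a), on(f,e)}
2. swap(f,a)  →  {clear(f,a), clear(f,f), near(a), near(e), on(a,a), on(a,f), on(e,a), on(f,e), on(f,f)}
optimal plan length = 2; 2 ≤ 2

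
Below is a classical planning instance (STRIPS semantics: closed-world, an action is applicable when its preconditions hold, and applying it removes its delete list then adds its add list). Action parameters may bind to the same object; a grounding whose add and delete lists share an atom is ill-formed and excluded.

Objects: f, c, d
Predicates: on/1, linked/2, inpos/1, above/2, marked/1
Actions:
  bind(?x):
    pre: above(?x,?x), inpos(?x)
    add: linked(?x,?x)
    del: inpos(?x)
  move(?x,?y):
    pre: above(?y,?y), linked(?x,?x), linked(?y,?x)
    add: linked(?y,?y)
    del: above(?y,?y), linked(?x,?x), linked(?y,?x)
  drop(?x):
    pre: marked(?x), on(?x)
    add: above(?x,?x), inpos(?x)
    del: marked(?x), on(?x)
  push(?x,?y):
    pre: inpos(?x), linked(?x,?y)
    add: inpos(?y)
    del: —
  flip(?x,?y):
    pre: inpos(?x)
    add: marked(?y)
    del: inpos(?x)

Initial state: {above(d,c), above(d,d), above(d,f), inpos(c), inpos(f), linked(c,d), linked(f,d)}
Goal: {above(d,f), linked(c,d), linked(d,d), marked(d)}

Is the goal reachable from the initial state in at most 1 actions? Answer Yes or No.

No

1. push(f,d)  →  {above(d,c), above(d,d), above(d,f), inpos(c), inpos(d), inpos(f), linked(c,d), linked(f,d)}
2. bind(d)  →  {above(d,c), above(d,d), above(d,f), inpos(c), inpos(f), linked(c,d), linked(d,d), linked(f,d)}
3. flip(f,d)  →  {above(d,c), above(d,d), above(d,f), inpos(c), linked(c,d), linked(d,d), linked(f,d), marked(d)}
optimal plan length = 3; 3 > 1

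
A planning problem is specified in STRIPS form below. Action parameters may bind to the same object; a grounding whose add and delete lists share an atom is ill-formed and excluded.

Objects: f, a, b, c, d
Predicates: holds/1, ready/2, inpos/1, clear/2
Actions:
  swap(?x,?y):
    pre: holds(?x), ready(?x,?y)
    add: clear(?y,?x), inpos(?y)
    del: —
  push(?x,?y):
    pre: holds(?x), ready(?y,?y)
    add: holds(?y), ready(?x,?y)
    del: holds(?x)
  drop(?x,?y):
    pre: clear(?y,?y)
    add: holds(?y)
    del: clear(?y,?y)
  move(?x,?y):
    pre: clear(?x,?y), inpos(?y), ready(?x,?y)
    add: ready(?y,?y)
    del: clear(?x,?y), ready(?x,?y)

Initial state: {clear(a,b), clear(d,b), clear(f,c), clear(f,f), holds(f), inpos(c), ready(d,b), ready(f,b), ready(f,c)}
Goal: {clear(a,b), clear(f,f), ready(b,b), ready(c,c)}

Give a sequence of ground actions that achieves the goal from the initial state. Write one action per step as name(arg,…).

1. swap(f,b)  →  {clear(a,b), clear(b,f), clear(d,b), clear(f,c), clear(f,f), holds(f), inpos(b), inpos(c), ready(d,b), ready(f,b), ready(f,c)}
2. move(f,c)  →  {clear(a,b), clear(b,f), clear(d,b), clear(f,f), holds(f), inpos(b), inpos(c), ready(c,c), ready(d,b), ready(f,b)}
3. move(d,b)  →  {clear(a,b), clear(b,f), clear(f,f), holds(f), inpos(b), inpos(c), ready(b,b), ready(c,c), ready(f,b)}

swap(f,b); move(f,c); move(d,b)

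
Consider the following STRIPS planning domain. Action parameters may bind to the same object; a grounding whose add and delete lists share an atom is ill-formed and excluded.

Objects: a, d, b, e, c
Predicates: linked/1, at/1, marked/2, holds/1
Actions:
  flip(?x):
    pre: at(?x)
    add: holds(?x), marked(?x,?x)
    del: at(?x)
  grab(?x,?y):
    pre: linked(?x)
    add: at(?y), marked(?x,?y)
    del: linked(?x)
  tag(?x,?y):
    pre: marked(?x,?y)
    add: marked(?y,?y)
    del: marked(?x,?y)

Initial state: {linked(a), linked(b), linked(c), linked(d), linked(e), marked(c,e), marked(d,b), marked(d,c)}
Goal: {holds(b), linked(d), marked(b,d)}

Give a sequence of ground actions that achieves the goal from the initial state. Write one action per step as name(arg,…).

grab(a,b); flip(b); grab(b,d)

1. grab(a,b)  →  {at(b), linked(b), linked(c), linked(d), linked(e), marked(a,b), marked(c,e), marked(d,b), marked(d,c)}
2. flip(b)  →  {holds(b), linked(b), linked(c), linked(d), linked(e), marked(a,b), marked(b,b), marked(c,e), marked(d,b), marked(d,c)}
3. grab(b,d)  →  {at(d), holds(b), linked(c), linked(d), linked(e), marked(a,b), marked(b,b), marked(b,d), marked(c,e), marked(d,b), marked(d,c)}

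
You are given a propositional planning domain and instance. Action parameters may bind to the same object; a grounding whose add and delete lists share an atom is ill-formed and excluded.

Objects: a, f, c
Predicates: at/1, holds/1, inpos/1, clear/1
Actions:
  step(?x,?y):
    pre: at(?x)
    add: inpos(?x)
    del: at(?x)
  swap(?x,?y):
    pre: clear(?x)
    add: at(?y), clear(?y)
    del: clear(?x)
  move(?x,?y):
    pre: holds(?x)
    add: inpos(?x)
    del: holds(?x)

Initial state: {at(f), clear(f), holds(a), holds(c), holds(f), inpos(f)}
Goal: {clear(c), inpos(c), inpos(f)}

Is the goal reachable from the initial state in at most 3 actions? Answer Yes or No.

Yes

1. swap(f,c)  →  {at(c), at(f), clear(c), holds(a), holds(c), holds(f), inpos(f)}
2. step(c,a)  →  {at(f), clear(c), holds(a), holds(c), holds(f), inpos(c), inpos(f)}
optimal plan length = 2; 2 ≤ 3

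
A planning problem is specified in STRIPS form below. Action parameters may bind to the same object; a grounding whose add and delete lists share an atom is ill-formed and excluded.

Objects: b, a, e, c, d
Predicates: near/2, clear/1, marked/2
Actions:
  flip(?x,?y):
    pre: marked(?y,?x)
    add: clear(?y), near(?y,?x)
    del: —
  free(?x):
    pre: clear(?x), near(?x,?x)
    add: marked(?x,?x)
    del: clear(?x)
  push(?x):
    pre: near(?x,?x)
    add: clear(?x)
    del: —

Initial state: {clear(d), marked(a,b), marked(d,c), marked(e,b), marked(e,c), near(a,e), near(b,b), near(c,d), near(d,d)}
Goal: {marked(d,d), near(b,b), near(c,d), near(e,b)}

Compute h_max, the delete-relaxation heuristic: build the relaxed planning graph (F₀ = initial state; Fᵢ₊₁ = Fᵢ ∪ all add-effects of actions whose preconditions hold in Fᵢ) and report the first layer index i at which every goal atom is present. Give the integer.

F0 = init (9 atoms)
F1 = F0 ∪ {clear(a), clear(b), clear(e), marked(d,d), near(a,b), near(d,c), near(e,b), near(e,c)}  (17 atoms)
goal ⊆ F1  ⇒  h_max = 1

1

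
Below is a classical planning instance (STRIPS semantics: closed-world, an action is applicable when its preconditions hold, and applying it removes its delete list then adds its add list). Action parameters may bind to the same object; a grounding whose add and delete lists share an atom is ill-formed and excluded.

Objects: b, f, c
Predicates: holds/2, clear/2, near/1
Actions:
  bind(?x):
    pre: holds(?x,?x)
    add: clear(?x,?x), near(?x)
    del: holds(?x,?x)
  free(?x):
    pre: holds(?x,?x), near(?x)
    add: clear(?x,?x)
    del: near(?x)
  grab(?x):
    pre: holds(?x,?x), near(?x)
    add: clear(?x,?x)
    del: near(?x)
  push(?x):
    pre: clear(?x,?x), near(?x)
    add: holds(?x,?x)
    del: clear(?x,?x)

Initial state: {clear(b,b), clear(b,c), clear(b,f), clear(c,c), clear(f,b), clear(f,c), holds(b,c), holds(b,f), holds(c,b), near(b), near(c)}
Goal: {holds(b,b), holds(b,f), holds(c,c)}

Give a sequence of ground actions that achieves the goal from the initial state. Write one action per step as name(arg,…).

push(b); push(c)

1. push(b)  →  {clear(b,c), clear(b,f), clear(c,c), clear(f,b), clear(f,c), holds(b,b), holds(b,c), holds(b,f), holds(c,b), near(b), near(c)}
2. push(c)  →  {clear(b,c), clear(b,f), clear(f,b), clear(f,c), holds(b,b), holds(b,c), holds(b,f), holds(c,b), holds(c,c), near(b), near(c)}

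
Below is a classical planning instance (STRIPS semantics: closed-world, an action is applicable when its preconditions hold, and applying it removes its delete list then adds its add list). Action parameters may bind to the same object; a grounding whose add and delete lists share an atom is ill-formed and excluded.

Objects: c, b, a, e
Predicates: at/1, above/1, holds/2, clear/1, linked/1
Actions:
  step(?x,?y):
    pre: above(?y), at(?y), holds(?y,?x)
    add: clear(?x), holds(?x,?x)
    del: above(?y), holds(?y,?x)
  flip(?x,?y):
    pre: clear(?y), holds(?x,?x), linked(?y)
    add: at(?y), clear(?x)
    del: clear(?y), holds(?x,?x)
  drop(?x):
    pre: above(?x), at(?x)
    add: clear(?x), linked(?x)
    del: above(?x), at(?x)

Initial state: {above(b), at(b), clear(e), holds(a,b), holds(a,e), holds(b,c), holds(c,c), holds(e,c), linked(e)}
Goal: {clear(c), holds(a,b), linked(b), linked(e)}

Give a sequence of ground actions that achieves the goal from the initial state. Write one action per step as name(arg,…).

1. flip(c,e)  →  {above(b), at(b), at(e), clear(c), holds(a,b), holds(a,e), holds(b,c), holds(e,c), linked(e)}
2. drop(b)  →  {at(e), clear(b), clear(c), holds(a,b), holds(a,e), holds(b,c), holds(e,c), linked(b), linked(e)}

flip(c,e); drop(b)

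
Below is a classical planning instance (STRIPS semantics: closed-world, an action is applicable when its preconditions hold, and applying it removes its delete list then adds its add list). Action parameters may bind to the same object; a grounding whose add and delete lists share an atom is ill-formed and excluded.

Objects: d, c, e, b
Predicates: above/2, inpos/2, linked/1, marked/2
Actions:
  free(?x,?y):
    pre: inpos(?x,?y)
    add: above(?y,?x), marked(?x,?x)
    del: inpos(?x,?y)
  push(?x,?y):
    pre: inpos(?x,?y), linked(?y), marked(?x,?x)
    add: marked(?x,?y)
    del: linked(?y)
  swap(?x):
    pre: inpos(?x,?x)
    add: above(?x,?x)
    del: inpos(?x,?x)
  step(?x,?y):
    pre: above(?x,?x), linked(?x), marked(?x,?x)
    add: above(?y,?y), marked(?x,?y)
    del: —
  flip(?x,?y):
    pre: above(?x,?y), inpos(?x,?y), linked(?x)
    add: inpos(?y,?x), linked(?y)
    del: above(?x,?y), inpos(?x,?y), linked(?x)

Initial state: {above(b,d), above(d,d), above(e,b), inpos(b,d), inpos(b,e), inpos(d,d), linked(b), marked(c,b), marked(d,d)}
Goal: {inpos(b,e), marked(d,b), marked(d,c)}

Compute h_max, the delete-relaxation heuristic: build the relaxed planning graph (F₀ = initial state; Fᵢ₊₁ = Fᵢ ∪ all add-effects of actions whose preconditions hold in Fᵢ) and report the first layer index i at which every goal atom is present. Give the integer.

F0 = init (9 atoms)
F1 = F0 ∪ {above(d,b), inpos(d,b), linked(d), marked(b,b)}  (13 atoms)
F2 = F1 ∪ {above(b,b), above(c,c), above(e,e), marked(b,d), marked(d,b), marked(d,c), marked(d,e)}  (20 atoms)
goal ⊆ F2  ⇒  h_max = 2

2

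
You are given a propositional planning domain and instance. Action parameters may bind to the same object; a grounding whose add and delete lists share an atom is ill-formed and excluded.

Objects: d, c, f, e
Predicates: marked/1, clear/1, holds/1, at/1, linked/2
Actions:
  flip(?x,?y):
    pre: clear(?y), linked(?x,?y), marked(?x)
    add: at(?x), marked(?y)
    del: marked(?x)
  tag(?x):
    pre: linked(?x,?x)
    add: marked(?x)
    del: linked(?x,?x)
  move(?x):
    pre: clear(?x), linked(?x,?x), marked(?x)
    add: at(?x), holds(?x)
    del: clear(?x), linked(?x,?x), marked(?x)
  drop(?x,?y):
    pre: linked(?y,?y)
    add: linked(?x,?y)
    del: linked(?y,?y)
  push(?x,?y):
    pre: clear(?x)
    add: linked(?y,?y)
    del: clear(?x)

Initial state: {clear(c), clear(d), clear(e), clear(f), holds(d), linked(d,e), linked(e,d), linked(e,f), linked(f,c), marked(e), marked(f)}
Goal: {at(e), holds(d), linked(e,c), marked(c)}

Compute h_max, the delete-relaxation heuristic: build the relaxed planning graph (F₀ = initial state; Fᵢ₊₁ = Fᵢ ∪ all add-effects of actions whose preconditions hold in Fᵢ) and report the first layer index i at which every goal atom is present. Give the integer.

2

F0 = init (11 atoms)
F1 = F0 ∪ {at(e), at(f), linked(c,c), linked(d,d), linked(e,e), linked(f,f), marked(c), marked(d)}  (19 atoms)
F2 = F1 ∪ {at(c), at(d), holds(c), holds(e), holds(f), linked(c,d), linked(c,e), linked(c,f), linked(d,c), linked(d,f), linked(e,c), linked(f,d), linked(f,e)}  (32 atoms)
goal ⊆ F2  ⇒  h_max = 2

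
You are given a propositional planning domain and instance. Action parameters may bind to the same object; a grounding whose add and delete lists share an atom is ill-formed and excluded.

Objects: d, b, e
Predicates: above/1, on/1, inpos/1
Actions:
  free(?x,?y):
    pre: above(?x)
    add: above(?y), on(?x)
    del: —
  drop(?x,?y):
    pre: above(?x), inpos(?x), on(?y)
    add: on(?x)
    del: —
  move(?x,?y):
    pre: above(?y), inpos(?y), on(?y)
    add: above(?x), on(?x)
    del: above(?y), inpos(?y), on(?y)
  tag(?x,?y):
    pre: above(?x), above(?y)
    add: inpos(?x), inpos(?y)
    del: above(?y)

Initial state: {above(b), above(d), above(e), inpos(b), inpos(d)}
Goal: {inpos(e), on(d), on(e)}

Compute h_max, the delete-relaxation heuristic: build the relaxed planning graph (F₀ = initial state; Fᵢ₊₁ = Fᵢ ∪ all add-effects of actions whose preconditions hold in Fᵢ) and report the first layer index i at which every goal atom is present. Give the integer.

1

F0 = init (5 atoms)
F1 = F0 ∪ {inpos(e), on(b), on(d), on(e)}  (9 atoms)
goal ⊆ F1  ⇒  h_max = 1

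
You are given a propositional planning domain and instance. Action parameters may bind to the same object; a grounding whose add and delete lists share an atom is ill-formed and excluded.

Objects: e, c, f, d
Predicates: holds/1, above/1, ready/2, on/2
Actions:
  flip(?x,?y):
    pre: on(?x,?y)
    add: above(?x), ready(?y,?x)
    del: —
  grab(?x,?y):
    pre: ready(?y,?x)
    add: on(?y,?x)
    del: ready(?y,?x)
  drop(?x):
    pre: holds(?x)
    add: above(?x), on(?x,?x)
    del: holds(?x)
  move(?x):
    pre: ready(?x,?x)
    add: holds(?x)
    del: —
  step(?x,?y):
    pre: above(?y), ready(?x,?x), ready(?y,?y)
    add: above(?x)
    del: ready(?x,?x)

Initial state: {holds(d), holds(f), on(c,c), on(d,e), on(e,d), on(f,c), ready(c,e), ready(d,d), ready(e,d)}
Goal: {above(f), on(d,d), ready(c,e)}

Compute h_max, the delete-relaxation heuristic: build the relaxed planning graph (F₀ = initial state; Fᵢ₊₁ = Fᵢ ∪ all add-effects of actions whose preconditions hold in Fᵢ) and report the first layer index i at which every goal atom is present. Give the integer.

1

F0 = init (9 atoms)
F1 = F0 ∪ {above(c), above(d), above(e), above(f), on(c,e), on(d,d), on(f,f), ready(c,c), ready(c,f), ready(d,e)}  (19 atoms)
goal ⊆ F1  ⇒  h_max = 1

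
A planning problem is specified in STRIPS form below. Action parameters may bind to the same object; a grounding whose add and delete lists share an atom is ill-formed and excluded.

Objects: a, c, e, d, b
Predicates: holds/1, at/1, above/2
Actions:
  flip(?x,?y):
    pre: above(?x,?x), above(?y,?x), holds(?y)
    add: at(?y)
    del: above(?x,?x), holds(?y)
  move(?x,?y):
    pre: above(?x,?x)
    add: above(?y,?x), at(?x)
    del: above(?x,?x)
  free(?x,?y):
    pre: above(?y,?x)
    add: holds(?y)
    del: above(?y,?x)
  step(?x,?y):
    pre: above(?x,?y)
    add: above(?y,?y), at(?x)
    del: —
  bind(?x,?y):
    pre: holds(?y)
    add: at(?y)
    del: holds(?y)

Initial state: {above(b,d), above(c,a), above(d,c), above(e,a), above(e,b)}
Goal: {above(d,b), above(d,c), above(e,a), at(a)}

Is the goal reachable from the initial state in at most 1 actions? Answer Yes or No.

No

1. step(c,a)  →  {above(a,a), above(b,d), above(c,a), above(d,c), above(e,a), above(e,b), at(c)}
2. move(a,c)  →  {above(b,d), above(c,a), above(d,c), above(e,a), above(e,b), at(a), at(c)}
3. step(e,b)  →  {above(b,b), above(b,d), above(c,a), above(d,c), above(e,a), above(e,b), at(a), at(c), at(e)}
4. move(b,d)  →  {above(b,d), above(c,a), above(d,b), above(d,c), above(e,a), above(e,b), at(a), at(b), at(c), at(e)}
optimal plan length = 4; 4 > 1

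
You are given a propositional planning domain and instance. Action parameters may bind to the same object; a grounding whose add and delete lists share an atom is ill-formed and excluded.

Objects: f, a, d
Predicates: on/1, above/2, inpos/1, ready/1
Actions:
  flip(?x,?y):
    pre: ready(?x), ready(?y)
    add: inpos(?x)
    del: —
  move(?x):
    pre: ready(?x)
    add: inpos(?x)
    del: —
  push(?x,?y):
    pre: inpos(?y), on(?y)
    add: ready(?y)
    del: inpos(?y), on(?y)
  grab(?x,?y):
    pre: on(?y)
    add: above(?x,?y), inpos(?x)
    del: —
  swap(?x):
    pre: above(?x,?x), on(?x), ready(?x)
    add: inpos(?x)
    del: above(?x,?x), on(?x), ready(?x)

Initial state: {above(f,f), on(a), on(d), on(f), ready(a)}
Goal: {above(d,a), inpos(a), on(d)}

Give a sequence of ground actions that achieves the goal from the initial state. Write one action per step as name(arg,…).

1. flip(a,a)  →  {above(f,f), inpos(a), on(a), on(d), on(f), ready(a)}
2. grab(d,a)  →  {above(d,a), above(f,f), inpos(a), inpos(d), on(a), on(d), on(f), ready(a)}

flip(a,a); grab(d,a)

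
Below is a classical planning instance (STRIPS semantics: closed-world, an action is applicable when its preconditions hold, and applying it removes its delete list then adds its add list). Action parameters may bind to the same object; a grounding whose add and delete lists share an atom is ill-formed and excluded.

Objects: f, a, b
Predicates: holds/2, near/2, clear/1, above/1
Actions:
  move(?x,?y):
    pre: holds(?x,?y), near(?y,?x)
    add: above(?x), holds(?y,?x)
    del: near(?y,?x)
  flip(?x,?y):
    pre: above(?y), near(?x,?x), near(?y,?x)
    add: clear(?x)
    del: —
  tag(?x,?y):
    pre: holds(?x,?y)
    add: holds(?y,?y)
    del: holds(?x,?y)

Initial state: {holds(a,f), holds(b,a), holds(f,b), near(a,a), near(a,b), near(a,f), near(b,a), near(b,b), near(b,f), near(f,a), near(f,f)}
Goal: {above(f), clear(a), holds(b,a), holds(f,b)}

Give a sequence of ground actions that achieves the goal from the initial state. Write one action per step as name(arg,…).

1. move(f,b)  →  {above(f), holds(a,f), holds(b,a), holds(b,f), holds(f,b), near(a,a), near(a,b), near(a,f), near(b,a), near(b,b), near(f,a), near(f,f)}
2. flip(a,f)  →  {above(f), clear(a), holds(a,f), holds(b,a), holds(b,f), holds(f,b), near(a,a), near(a,b), near(a,f), near(b,a), near(b,b), near(f,a), near(f,f)}

move(f,b); flip(a,f)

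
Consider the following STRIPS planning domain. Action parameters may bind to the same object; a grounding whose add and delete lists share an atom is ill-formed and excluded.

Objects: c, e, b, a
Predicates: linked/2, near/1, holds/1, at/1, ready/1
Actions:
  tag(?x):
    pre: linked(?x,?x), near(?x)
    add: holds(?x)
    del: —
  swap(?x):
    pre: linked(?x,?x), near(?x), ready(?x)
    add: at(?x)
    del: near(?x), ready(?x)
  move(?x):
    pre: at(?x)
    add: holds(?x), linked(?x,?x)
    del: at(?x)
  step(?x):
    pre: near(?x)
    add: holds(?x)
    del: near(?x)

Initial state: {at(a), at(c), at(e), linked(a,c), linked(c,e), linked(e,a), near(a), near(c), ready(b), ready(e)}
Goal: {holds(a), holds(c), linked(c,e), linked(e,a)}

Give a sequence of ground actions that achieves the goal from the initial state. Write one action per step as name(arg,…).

1. move(c)  →  {at(a), at(e), holds(c), linked(a,c), linked(c,c), linked(c,e), linked(e,a), near(a), near(c), ready(b), ready(e)}
2. move(a)  →  {at(e), holds(a), holds(c), linked(a,a), linked(a,c), linked(c,c), linked(c,e), linked(e,a), near(a), near(c), ready(b), ready(e)}

move(c); move(a)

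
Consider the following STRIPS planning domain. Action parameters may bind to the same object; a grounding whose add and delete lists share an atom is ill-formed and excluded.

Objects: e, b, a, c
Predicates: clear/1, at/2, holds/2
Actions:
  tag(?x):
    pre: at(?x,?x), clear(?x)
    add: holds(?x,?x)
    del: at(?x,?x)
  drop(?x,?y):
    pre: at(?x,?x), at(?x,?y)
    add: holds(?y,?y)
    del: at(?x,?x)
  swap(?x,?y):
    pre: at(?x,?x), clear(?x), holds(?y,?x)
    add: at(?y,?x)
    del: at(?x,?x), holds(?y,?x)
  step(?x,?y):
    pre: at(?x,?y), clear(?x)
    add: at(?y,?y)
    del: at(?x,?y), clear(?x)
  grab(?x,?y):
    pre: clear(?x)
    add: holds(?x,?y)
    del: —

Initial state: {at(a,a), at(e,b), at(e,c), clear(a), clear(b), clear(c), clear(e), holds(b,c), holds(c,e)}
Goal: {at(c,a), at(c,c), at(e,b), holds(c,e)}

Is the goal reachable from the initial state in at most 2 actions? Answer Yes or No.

1. step(e,c)  →  {at(a,a), at(c,c), at(e,b), clear(a), clear(b), clear(c), holds(b,c), holds(c,e)}
2. grab(c,a)  →  {at(a,a), at(c,c), at(e,b), clear(a), clear(b), clear(c), holds(b,c), holds(c,a), holds(c,e)}
3. swap(a,c)  →  {at(c,a), at(c,c), at(e,b), clear(a), clear(b), clear(c), holds(b,c), holds(c,e)}
optimal plan length = 3; 3 > 2

No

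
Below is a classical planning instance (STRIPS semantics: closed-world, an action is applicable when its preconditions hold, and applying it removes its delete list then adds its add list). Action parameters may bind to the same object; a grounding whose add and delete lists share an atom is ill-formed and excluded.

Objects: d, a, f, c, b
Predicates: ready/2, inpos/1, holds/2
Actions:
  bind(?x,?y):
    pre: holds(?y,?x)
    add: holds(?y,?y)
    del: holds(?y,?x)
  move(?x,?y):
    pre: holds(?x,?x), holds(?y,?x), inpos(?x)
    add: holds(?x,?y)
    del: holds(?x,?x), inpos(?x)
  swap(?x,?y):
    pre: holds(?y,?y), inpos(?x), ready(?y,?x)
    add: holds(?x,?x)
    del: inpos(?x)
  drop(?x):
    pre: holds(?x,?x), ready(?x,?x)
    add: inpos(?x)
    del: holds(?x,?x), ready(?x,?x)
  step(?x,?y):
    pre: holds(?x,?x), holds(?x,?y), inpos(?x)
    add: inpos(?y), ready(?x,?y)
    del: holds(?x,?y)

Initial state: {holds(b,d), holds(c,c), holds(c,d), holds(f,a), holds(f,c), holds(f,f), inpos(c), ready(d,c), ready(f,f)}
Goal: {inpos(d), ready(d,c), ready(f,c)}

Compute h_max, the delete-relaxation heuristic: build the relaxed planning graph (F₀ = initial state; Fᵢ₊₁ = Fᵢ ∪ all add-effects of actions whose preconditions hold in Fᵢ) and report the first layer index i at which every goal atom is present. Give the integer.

2

F0 = init (9 atoms)
F1 = F0 ∪ {holds(b,b), holds(c,f), inpos(d), inpos(f), ready(c,c), ready(c,d)}  (15 atoms)
F2 = F1 ∪ {holds(d,d), inpos(a), ready(c,f), ready(f,a), ready(f,c)}  (20 atoms)
goal ⊆ F2  ⇒  h_max = 2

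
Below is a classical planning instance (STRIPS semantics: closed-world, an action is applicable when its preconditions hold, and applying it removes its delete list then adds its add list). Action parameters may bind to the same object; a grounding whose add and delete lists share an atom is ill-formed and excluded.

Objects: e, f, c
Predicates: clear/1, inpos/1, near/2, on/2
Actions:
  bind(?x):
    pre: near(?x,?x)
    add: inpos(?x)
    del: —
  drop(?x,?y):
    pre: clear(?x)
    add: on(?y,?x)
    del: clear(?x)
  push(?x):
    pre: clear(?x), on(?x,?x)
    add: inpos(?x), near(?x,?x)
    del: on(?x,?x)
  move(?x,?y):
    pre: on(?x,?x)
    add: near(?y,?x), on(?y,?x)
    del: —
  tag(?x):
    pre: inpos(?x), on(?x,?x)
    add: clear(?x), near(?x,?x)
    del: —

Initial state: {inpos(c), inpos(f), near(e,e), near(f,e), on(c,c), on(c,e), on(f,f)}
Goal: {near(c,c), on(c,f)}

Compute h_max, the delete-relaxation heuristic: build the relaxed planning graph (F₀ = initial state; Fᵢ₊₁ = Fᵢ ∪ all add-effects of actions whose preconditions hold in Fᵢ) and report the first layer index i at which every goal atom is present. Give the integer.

F0 = init (7 atoms)
F1 = F0 ∪ {clear(c), clear(f), inpos(e), near(c,c), near(c,f), near(e,c), near(e,f), near(f,c), near(f,f), on(c,f), on(e,c), on(e,f), on(f,c)}  (20 atoms)
goal ⊆ F1  ⇒  h_max = 1

1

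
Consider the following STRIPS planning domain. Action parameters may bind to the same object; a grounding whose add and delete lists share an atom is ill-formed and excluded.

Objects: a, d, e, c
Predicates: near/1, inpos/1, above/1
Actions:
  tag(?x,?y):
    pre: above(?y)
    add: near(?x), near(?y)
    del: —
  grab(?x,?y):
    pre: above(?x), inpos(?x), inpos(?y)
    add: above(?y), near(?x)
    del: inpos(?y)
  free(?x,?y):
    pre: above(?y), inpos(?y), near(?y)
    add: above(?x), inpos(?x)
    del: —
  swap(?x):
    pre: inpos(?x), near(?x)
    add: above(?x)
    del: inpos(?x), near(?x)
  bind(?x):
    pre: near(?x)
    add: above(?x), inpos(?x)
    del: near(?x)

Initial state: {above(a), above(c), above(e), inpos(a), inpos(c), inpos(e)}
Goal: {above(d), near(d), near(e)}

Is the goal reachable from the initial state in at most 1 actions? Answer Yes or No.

1. tag(d,e)  →  {above(a), above(c), above(e), inpos(a), inpos(c), inpos(e), near(d), near(e)}
2. free(d,e)  →  {above(a), above(c), above(d), above(e), inpos(a), inpos(c), inpos(d), inpos(e), near(d), near(e)}
optimal plan length = 2; 2 > 1

No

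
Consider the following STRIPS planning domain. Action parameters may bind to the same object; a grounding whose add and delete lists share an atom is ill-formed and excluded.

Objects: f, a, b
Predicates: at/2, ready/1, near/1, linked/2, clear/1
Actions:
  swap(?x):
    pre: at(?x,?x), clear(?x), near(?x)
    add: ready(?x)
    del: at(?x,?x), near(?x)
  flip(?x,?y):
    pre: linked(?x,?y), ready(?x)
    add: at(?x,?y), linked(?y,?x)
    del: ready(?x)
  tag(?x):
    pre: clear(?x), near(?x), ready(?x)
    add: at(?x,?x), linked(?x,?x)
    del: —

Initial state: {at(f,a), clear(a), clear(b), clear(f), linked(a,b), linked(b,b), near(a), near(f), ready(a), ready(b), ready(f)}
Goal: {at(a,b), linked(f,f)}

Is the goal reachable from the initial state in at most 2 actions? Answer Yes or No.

Yes

1. flip(a,b)  →  {at(a,b), at(f,a), clear(a), clear(b), clear(f), linked(a,b), linked(b,a), linked(b,b), near(a), near(f), ready(b), ready(f)}
2. tag(f)  →  {at(a,b), at(f,a), at(f,f), clear(a), clear(b), clear(f), linked(a,b), linked(b,a), linked(b,b), linked(f,f), near(a), near(f), ready(b), ready(f)}
optimal plan length = 2; 2 ≤ 2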